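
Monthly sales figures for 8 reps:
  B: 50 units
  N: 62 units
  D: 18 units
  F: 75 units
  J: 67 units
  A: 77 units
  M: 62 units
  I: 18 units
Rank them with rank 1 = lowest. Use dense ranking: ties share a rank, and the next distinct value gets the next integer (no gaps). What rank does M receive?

Sorted (ascending): 18, 18, 50, 62, 62, 67, 75, 77
The 2 values of 18 share dense rank 1.
The 2 values of 62 share dense rank 3.
Remaining distinct values take the next consecutive integers.
M has value 62 units → rank 3.

3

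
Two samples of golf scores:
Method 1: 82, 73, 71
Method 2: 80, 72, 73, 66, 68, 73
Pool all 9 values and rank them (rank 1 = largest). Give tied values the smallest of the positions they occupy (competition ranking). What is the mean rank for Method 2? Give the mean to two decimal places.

Sorted (descending): 82, 80, 73, 73, 73, 72, 71, 68, 66
The 3 values of 73 occupy positions 3–5 → each gets rank 3.
Method 2 values → pooled ranks: 80→2, 72→6, 73→3, 66→9, 68→8, 73→3
Mean rank = (2 + 6 + 3 + 9 + 8 + 3) / 6 = 5.17

5.17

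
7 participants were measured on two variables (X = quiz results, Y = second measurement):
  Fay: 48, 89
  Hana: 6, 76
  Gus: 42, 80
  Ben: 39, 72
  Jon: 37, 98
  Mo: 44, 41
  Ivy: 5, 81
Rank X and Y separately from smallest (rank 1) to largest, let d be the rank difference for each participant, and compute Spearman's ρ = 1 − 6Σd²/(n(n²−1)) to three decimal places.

Ranks of variable 1: 7, 2, 5, 4, 3, 6, 1
Ranks of variable 2: 6, 3, 4, 2, 7, 1, 5
d = r₁ − r₂: 1, -1, 1, 2, -4, 5, -4
d²: 1, 1, 1, 4, 16, 25, 16; Σd² = 64
ρ = 1 − 6·64/(7·48) = 1 − 384/336 = -0.143

-0.143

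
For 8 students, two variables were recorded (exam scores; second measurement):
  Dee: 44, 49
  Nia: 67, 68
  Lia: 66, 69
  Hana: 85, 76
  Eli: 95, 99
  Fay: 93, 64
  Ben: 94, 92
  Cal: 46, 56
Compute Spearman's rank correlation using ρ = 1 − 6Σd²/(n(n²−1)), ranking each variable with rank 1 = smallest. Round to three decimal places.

Ranks of variable 1: 1, 4, 3, 5, 8, 6, 7, 2
Ranks of variable 2: 1, 4, 5, 6, 8, 3, 7, 2
d = r₁ − r₂: 0, 0, -2, -1, 0, 3, 0, 0
d²: 0, 0, 4, 1, 0, 9, 0, 0; Σd² = 14
ρ = 1 − 6·14/(8·63) = 1 − 84/504 = 0.833

0.833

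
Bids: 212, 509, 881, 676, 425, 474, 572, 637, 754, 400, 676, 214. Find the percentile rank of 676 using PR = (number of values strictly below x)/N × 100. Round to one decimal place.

N = 12.
Strictly below 676: 8. Equal to 676: 2.
PR = 8/12 × 100 = 66.7

66.7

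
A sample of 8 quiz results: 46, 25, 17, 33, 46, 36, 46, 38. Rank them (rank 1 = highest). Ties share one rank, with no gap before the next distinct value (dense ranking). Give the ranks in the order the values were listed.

1, 5, 6, 4, 1, 3, 1, 2

Sorted (descending): 46, 46, 46, 38, 36, 33, 25, 17
The 3 values of 46 share dense rank 1.
Remaining distinct values take the next consecutive integers.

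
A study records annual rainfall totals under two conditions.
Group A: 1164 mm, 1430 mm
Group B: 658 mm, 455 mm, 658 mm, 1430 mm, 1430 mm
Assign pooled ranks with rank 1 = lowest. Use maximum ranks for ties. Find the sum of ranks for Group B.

Sorted (ascending): 455, 658, 658, 1164, 1430, 1430, 1430
The 2 values of 658 occupy positions 2–3 → each gets rank 3.
The 3 values of 1430 occupy positions 5–7 → each gets rank 7.
Group B values → pooled ranks: 658→3, 455→1, 658→3, 1430→7, 1430→7
Rank sum = 3 + 1 + 3 + 7 + 7 = 21

21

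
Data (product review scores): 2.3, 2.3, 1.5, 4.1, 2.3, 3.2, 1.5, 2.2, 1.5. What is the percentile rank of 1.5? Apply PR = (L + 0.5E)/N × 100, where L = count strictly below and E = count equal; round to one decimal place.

N = 9.
Strictly below 1.5: 0. Equal to 1.5: 3.
PR = (0 + 0.5·3)/9 × 100 = 16.7

16.7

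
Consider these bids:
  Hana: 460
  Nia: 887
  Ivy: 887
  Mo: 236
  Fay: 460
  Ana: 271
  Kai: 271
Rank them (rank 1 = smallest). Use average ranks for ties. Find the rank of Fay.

Sorted (ascending): 236, 271, 271, 460, 460, 887, 887
The 2 values of 271 occupy positions 2–3 → average rank (2+3)/2 = 2.5.
The 2 values of 460 occupy positions 4–5 → average rank (4+5)/2 = 4.5.
The 2 values of 887 occupy positions 6–7 → average rank (6+7)/2 = 6.5.
Fay has value 460 → rank 4.5.

4.5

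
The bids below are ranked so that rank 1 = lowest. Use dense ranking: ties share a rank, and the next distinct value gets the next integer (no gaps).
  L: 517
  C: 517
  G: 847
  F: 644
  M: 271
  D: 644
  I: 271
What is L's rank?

Sorted (ascending): 271, 271, 517, 517, 644, 644, 847
The 2 values of 271 share dense rank 1.
The 2 values of 517 share dense rank 2.
The 2 values of 644 share dense rank 3.
Remaining distinct values take the next consecutive integers.
L has value 517 → rank 2.

2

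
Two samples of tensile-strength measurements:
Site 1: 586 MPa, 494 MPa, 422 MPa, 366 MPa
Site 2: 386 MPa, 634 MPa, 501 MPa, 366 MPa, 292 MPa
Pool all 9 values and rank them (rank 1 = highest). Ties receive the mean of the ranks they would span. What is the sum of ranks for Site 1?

18.5

Sorted (descending): 634, 586, 501, 494, 422, 386, 366, 366, 292
The 2 values of 366 occupy positions 7–8 → average rank (7+8)/2 = 7.5.
Site 1 values → pooled ranks: 586→2, 494→4, 422→5, 366→7.5
Rank sum = 2 + 4 + 5 + 7.5 = 18.5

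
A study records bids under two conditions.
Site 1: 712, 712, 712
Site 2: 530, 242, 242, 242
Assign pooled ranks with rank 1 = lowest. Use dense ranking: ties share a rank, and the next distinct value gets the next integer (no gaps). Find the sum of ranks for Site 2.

Sorted (ascending): 242, 242, 242, 530, 712, 712, 712
The 3 values of 242 share dense rank 1.
The 3 values of 712 share dense rank 3.
Remaining distinct values take the next consecutive integers.
Site 2 values → pooled ranks: 530→2, 242→1, 242→1, 242→1
Rank sum = 2 + 1 + 1 + 1 = 5

5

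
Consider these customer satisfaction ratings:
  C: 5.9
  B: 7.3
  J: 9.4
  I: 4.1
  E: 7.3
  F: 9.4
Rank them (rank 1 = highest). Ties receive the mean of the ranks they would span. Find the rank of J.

Sorted (descending): 9.4, 9.4, 7.3, 7.3, 5.9, 4.1
The 2 values of 9.4 occupy positions 1–2 → average rank (1+2)/2 = 1.5.
The 2 values of 7.3 occupy positions 3–4 → average rank (3+4)/2 = 3.5.
J has value 9.4 → rank 1.5.

1.5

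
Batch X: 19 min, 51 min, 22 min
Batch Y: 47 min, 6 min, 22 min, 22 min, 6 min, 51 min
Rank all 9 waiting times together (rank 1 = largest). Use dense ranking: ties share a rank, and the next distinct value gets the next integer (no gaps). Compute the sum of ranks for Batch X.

Sorted (descending): 51, 51, 47, 22, 22, 22, 19, 6, 6
The 2 values of 51 share dense rank 1.
The 3 values of 22 share dense rank 3.
The 2 values of 6 share dense rank 5.
Remaining distinct values take the next consecutive integers.
Batch X values → pooled ranks: 19→4, 51→1, 22→3
Rank sum = 4 + 1 + 3 = 8

8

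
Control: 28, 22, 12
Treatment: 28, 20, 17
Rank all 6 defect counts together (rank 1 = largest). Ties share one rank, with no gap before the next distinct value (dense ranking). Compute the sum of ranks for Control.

8

Sorted (descending): 28, 28, 22, 20, 17, 12
The 2 values of 28 share dense rank 1.
Remaining distinct values take the next consecutive integers.
Control values → pooled ranks: 28→1, 22→2, 12→5
Rank sum = 1 + 2 + 5 = 8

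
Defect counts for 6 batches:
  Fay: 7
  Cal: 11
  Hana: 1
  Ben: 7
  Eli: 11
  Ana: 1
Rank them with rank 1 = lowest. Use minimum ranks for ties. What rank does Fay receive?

Sorted (ascending): 1, 1, 7, 7, 11, 11
The 2 values of 1 occupy positions 1–2 → each gets rank 1.
The 2 values of 7 occupy positions 3–4 → each gets rank 3.
The 2 values of 11 occupy positions 5–6 → each gets rank 5.
Fay has value 7 → rank 3.

3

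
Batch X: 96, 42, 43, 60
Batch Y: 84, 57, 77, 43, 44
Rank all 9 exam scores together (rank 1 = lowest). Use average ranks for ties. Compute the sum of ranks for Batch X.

18.5

Sorted (ascending): 42, 43, 43, 44, 57, 60, 77, 84, 96
The 2 values of 43 occupy positions 2–3 → average rank (2+3)/2 = 2.5.
Batch X values → pooled ranks: 96→9, 42→1, 43→2.5, 60→6
Rank sum = 9 + 1 + 2.5 + 6 = 18.5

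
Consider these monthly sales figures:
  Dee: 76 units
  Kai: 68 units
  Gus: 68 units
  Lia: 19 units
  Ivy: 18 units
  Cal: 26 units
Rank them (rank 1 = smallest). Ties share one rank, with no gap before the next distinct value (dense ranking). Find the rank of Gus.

4

Sorted (ascending): 18, 19, 26, 68, 68, 76
The 2 values of 68 share dense rank 4.
Remaining distinct values take the next consecutive integers.
Gus has value 68 units → rank 4.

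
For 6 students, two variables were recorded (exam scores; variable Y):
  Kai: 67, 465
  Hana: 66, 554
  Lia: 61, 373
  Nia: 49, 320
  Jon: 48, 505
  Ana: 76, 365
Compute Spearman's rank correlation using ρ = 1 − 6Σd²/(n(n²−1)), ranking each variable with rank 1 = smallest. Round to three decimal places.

-0.086

Ranks of variable 1: 5, 4, 3, 2, 1, 6
Ranks of variable 2: 4, 6, 3, 1, 5, 2
d = r₁ − r₂: 1, -2, 0, 1, -4, 4
d²: 1, 4, 0, 1, 16, 16; Σd² = 38
ρ = 1 − 6·38/(6·35) = 1 − 228/210 = -0.086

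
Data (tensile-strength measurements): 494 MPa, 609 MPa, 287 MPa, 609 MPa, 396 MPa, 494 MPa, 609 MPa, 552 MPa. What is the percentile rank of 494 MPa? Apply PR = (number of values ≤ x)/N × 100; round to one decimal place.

50.0

N = 8.
Strictly below 494: 2. Equal to 494: 2.
PR = 4/8 × 100 = 50.0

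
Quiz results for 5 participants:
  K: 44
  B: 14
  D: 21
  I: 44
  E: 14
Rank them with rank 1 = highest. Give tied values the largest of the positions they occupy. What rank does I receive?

2

Sorted (descending): 44, 44, 21, 14, 14
The 2 values of 44 occupy positions 1–2 → each gets rank 2.
The 2 values of 14 occupy positions 4–5 → each gets rank 5.
I has value 44 → rank 2.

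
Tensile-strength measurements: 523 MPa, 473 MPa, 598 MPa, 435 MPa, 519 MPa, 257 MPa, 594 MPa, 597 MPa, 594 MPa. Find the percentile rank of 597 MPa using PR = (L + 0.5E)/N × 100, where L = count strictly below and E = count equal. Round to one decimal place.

N = 9.
Strictly below 597: 7. Equal to 597: 1.
PR = (7 + 0.5·1)/9 × 100 = 83.3

83.3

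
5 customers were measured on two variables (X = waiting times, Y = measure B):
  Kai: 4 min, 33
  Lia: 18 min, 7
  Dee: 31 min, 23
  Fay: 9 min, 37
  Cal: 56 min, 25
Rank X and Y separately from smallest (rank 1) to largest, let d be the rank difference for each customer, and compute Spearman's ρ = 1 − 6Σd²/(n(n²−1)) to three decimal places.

Ranks of variable 1: 1, 3, 4, 2, 5
Ranks of variable 2: 4, 1, 2, 5, 3
d = r₁ − r₂: -3, 2, 2, -3, 2
d²: 9, 4, 4, 9, 4; Σd² = 30
ρ = 1 − 6·30/(5·24) = 1 − 180/120 = -0.500

-0.500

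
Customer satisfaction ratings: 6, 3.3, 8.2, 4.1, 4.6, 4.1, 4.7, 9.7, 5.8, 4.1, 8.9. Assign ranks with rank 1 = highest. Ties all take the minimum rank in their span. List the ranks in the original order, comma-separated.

Sorted (descending): 9.7, 8.9, 8.2, 6, 5.8, 4.7, 4.6, 4.1, 4.1, 4.1, 3.3
The 3 values of 4.1 occupy positions 8–10 → each gets rank 8.

4, 11, 3, 8, 7, 8, 6, 1, 5, 8, 2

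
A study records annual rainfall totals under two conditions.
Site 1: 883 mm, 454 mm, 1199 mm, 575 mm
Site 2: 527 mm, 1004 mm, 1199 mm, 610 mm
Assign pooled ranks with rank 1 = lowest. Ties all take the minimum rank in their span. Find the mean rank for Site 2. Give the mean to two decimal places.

Sorted (ascending): 454, 527, 575, 610, 883, 1004, 1199, 1199
The 2 values of 1199 occupy positions 7–8 → each gets rank 7.
Site 2 values → pooled ranks: 527→2, 1004→6, 1199→7, 610→4
Mean rank = (2 + 6 + 7 + 4) / 4 = 4.75

4.75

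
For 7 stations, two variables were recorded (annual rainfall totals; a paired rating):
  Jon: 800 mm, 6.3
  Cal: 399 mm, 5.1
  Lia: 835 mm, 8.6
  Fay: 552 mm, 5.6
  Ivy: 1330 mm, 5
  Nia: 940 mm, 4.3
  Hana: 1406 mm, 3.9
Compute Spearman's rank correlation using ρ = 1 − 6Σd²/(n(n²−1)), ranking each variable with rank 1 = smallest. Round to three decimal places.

-0.607

Ranks of variable 1: 3, 1, 4, 2, 6, 5, 7
Ranks of variable 2: 6, 4, 7, 5, 3, 2, 1
d = r₁ − r₂: -3, -3, -3, -3, 3, 3, 6
d²: 9, 9, 9, 9, 9, 9, 36; Σd² = 90
ρ = 1 − 6·90/(7·48) = 1 − 540/336 = -0.607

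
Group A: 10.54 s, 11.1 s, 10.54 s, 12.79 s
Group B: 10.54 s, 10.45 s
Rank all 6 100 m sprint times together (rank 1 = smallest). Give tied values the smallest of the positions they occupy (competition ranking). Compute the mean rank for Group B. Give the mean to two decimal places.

Sorted (ascending): 10.45, 10.54, 10.54, 10.54, 11.1, 12.79
The 3 values of 10.54 occupy positions 2–4 → each gets rank 2.
Group B values → pooled ranks: 10.54→2, 10.45→1
Mean rank = (2 + 1) / 2 = 1.50

1.50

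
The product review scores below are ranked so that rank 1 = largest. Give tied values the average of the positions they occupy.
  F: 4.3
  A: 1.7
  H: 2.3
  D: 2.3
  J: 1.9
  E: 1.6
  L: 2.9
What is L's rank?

Sorted (descending): 4.3, 2.9, 2.3, 2.3, 1.9, 1.7, 1.6
The 2 values of 2.3 occupy positions 3–4 → average rank (3+4)/2 = 3.5.
L has value 2.9 → rank 2.

2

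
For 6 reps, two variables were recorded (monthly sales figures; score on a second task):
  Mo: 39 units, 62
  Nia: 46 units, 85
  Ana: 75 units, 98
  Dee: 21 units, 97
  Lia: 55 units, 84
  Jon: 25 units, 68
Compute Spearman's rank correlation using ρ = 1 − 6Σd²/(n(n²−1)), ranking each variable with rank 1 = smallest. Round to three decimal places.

0.314

Ranks of variable 1: 3, 4, 6, 1, 5, 2
Ranks of variable 2: 1, 4, 6, 5, 3, 2
d = r₁ − r₂: 2, 0, 0, -4, 2, 0
d²: 4, 0, 0, 16, 4, 0; Σd² = 24
ρ = 1 − 6·24/(6·35) = 1 − 144/210 = 0.314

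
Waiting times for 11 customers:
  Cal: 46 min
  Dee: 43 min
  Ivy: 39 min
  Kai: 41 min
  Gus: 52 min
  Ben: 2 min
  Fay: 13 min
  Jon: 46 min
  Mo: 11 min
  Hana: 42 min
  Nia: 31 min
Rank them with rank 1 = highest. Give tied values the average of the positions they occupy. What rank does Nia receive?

Sorted (descending): 52, 46, 46, 43, 42, 41, 39, 31, 13, 11, 2
The 2 values of 46 occupy positions 2–3 → average rank (2+3)/2 = 2.5.
Nia has value 31 min → rank 8.

8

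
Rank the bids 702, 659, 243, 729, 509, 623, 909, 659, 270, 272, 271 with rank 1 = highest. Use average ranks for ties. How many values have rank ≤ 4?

Sorted (descending): 909, 729, 702, 659, 659, 623, 509, 272, 271, 270, 243
The 2 values of 659 occupy positions 4–5 → average rank (4+5)/2 = 4.5.
Ranks ≤ 4: {1, 2, 3} → 3 values.

3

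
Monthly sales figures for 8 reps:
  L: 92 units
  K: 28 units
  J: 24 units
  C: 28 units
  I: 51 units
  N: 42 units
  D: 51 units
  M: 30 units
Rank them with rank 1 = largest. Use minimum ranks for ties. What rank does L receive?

1

Sorted (descending): 92, 51, 51, 42, 30, 28, 28, 24
The 2 values of 51 occupy positions 2–3 → each gets rank 2.
The 2 values of 28 occupy positions 6–7 → each gets rank 6.
L has value 92 units → rank 1.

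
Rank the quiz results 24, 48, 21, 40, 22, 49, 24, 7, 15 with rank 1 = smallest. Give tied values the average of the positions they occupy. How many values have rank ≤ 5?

Sorted (ascending): 7, 15, 21, 22, 24, 24, 40, 48, 49
The 2 values of 24 occupy positions 5–6 → average rank (5+6)/2 = 5.5.
Ranks ≤ 5: {1, 2, 3, 4} → 4 values.

4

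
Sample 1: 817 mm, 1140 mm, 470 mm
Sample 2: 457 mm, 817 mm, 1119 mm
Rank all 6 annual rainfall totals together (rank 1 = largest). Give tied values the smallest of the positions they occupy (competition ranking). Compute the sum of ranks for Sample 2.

11

Sorted (descending): 1140, 1119, 817, 817, 470, 457
The 2 values of 817 occupy positions 3–4 → each gets rank 3.
Sample 2 values → pooled ranks: 457→6, 817→3, 1119→2
Rank sum = 6 + 3 + 2 = 11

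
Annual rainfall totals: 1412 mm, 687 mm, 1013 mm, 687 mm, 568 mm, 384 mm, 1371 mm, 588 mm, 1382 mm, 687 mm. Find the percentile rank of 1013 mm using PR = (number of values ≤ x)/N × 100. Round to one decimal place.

N = 10.
Strictly below 1013: 6. Equal to 1013: 1.
PR = 7/10 × 100 = 70.0

70.0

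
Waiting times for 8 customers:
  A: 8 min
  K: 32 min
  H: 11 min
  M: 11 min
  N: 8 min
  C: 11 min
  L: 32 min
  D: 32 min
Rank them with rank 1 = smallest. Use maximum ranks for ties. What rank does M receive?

5

Sorted (ascending): 8, 8, 11, 11, 11, 32, 32, 32
The 2 values of 8 occupy positions 1–2 → each gets rank 2.
The 3 values of 11 occupy positions 3–5 → each gets rank 5.
The 3 values of 32 occupy positions 6–8 → each gets rank 8.
M has value 11 min → rank 5.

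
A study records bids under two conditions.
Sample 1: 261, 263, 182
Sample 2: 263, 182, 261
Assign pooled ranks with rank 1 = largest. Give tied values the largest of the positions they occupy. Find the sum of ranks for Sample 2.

12

Sorted (descending): 263, 263, 261, 261, 182, 182
The 2 values of 263 occupy positions 1–2 → each gets rank 2.
The 2 values of 261 occupy positions 3–4 → each gets rank 4.
The 2 values of 182 occupy positions 5–6 → each gets rank 6.
Sample 2 values → pooled ranks: 263→2, 182→6, 261→4
Rank sum = 2 + 6 + 4 = 12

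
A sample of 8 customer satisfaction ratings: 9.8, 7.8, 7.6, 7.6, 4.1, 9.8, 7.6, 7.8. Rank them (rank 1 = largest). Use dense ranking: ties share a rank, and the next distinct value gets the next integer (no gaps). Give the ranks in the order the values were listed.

1, 2, 3, 3, 4, 1, 3, 2

Sorted (descending): 9.8, 9.8, 7.8, 7.8, 7.6, 7.6, 7.6, 4.1
The 2 values of 9.8 share dense rank 1.
The 2 values of 7.8 share dense rank 2.
The 3 values of 7.6 share dense rank 3.
Remaining distinct values take the next consecutive integers.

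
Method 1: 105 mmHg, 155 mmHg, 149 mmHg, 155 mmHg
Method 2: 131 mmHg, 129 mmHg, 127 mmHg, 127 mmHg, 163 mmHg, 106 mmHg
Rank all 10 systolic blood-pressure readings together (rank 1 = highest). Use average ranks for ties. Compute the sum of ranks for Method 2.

36

Sorted (descending): 163, 155, 155, 149, 131, 129, 127, 127, 106, 105
The 2 values of 155 occupy positions 2–3 → average rank (2+3)/2 = 2.5.
The 2 values of 127 occupy positions 7–8 → average rank (7+8)/2 = 7.5.
Method 2 values → pooled ranks: 131→5, 129→6, 127→7.5, 127→7.5, 163→1, 106→9
Rank sum = 5 + 6 + 7.5 + 7.5 + 1 + 9 = 36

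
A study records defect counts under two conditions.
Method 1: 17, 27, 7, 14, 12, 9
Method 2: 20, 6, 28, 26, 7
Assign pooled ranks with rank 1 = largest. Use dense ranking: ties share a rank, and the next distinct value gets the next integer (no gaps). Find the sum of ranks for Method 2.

Sorted (descending): 28, 27, 26, 20, 17, 14, 12, 9, 7, 7, 6
The 2 values of 7 share dense rank 9.
Remaining distinct values take the next consecutive integers.
Method 2 values → pooled ranks: 20→4, 6→10, 28→1, 26→3, 7→9
Rank sum = 4 + 10 + 1 + 3 + 9 = 27

27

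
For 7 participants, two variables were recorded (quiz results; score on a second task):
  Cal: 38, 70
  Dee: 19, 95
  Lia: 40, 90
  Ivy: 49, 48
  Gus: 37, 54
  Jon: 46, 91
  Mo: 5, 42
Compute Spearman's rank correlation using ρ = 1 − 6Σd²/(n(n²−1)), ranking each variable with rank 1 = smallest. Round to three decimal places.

Ranks of variable 1: 4, 2, 5, 7, 3, 6, 1
Ranks of variable 2: 4, 7, 5, 2, 3, 6, 1
d = r₁ − r₂: 0, -5, 0, 5, 0, 0, 0
d²: 0, 25, 0, 25, 0, 0, 0; Σd² = 50
ρ = 1 − 6·50/(7·48) = 1 − 300/336 = 0.107

0.107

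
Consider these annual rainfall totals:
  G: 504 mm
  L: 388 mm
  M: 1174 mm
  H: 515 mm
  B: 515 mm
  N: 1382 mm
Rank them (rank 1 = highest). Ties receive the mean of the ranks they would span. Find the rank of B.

Sorted (descending): 1382, 1174, 515, 515, 504, 388
The 2 values of 515 occupy positions 3–4 → average rank (3+4)/2 = 3.5.
B has value 515 mm → rank 3.5.

3.5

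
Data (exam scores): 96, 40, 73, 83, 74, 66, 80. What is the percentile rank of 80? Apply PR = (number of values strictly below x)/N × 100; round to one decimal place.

N = 7.
Strictly below 80: 4. Equal to 80: 1.
PR = 4/7 × 100 = 57.1

57.1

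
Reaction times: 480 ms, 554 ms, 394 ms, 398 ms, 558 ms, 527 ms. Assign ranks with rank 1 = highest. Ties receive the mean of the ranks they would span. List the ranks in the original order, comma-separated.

Sorted (descending): 558, 554, 527, 480, 398, 394
No ties — each value takes its position as its rank.

4, 2, 6, 5, 1, 3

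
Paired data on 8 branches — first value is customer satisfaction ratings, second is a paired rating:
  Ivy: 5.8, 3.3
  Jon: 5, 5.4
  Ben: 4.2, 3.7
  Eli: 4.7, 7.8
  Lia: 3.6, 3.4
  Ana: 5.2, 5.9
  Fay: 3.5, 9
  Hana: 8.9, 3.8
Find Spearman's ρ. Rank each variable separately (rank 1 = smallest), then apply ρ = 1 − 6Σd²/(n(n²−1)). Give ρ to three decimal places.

-0.310

Ranks of variable 1: 7, 5, 3, 4, 2, 6, 1, 8
Ranks of variable 2: 1, 5, 3, 7, 2, 6, 8, 4
d = r₁ − r₂: 6, 0, 0, -3, 0, 0, -7, 4
d²: 36, 0, 0, 9, 0, 0, 49, 16; Σd² = 110
ρ = 1 − 6·110/(8·63) = 1 − 660/504 = -0.310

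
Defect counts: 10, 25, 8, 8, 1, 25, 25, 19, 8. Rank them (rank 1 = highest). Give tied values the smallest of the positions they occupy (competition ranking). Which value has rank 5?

Sorted (descending): 25, 25, 25, 19, 10, 8, 8, 8, 1
The 3 values of 25 occupy positions 1–3 → each gets rank 1.
The 3 values of 8 occupy positions 6–8 → each gets rank 6.
Rank 5 → value 10.

10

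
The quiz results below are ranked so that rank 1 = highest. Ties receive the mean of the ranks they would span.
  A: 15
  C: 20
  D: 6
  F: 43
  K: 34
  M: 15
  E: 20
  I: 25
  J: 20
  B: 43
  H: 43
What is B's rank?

2

Sorted (descending): 43, 43, 43, 34, 25, 20, 20, 20, 15, 15, 6
The 3 values of 43 occupy positions 1–3 → average rank 2.
The 3 values of 20 occupy positions 6–8 → average rank 7.
The 2 values of 15 occupy positions 9–10 → average rank (9+10)/2 = 9.5.
B has value 43 → rank 2.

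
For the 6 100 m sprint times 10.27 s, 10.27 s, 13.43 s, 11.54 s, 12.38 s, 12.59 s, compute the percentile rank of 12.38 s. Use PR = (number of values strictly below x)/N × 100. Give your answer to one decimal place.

N = 6.
Strictly below 12.38: 3. Equal to 12.38: 1.
PR = 3/6 × 100 = 50.0

50.0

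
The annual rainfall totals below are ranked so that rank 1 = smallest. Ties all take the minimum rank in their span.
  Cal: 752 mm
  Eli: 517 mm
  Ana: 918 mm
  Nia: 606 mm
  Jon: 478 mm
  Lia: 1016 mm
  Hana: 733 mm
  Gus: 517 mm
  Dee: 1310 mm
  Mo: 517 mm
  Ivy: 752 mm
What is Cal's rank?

7

Sorted (ascending): 478, 517, 517, 517, 606, 733, 752, 752, 918, 1016, 1310
The 3 values of 517 occupy positions 2–4 → each gets rank 2.
The 2 values of 752 occupy positions 7–8 → each gets rank 7.
Cal has value 752 mm → rank 7.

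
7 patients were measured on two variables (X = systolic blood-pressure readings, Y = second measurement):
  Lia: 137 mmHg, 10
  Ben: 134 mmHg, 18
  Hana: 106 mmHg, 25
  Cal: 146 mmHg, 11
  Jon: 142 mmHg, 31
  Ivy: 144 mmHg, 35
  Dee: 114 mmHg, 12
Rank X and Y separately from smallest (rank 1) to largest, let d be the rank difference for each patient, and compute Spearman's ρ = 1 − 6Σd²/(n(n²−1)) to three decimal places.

Ranks of variable 1: 4, 3, 1, 7, 5, 6, 2
Ranks of variable 2: 1, 4, 5, 2, 6, 7, 3
d = r₁ − r₂: 3, -1, -4, 5, -1, -1, -1
d²: 9, 1, 16, 25, 1, 1, 1; Σd² = 54
ρ = 1 − 6·54/(7·48) = 1 − 324/336 = 0.036

0.036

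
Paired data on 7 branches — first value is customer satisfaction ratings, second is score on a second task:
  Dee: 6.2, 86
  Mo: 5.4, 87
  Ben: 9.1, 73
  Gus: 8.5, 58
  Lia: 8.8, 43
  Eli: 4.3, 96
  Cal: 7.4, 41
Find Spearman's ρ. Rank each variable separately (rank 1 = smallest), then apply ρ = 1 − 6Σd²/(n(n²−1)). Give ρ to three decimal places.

-0.679

Ranks of variable 1: 3, 2, 7, 5, 6, 1, 4
Ranks of variable 2: 5, 6, 4, 3, 2, 7, 1
d = r₁ − r₂: -2, -4, 3, 2, 4, -6, 3
d²: 4, 16, 9, 4, 16, 36, 9; Σd² = 94
ρ = 1 − 6·94/(7·48) = 1 − 564/336 = -0.679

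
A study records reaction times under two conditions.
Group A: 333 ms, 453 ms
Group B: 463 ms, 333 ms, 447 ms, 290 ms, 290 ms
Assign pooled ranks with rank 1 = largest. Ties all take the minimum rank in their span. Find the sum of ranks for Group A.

Sorted (descending): 463, 453, 447, 333, 333, 290, 290
The 2 values of 333 occupy positions 4–5 → each gets rank 4.
The 2 values of 290 occupy positions 6–7 → each gets rank 6.
Group A values → pooled ranks: 333→4, 453→2
Rank sum = 4 + 2 = 6

6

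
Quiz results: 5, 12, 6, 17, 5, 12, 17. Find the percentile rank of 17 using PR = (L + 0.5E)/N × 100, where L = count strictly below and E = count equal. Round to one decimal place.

N = 7.
Strictly below 17: 5. Equal to 17: 2.
PR = (5 + 0.5·2)/7 × 100 = 85.7

85.7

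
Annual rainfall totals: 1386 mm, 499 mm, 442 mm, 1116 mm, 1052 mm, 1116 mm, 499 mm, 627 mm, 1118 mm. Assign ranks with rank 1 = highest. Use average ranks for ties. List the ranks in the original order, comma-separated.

Sorted (descending): 1386, 1118, 1116, 1116, 1052, 627, 499, 499, 442
The 2 values of 1116 occupy positions 3–4 → average rank (3+4)/2 = 3.5.
The 2 values of 499 occupy positions 7–8 → average rank (7+8)/2 = 7.5.

1, 7.5, 9, 3.5, 5, 3.5, 7.5, 6, 2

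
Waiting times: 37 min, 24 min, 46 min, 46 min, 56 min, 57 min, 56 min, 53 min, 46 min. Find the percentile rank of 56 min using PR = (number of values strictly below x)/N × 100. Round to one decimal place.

66.7

N = 9.
Strictly below 56: 6. Equal to 56: 2.
PR = 6/9 × 100 = 66.7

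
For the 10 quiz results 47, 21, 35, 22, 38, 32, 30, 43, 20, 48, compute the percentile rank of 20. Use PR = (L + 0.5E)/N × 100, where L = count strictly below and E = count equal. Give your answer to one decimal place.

N = 10.
Strictly below 20: 0. Equal to 20: 1.
PR = (0 + 0.5·1)/10 × 100 = 5.0

5.0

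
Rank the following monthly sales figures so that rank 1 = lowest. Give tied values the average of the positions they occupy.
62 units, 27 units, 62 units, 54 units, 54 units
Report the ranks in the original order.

Sorted (ascending): 27, 54, 54, 62, 62
The 2 values of 54 occupy positions 2–3 → average rank (2+3)/2 = 2.5.
The 2 values of 62 occupy positions 4–5 → average rank (4+5)/2 = 4.5.

4.5, 1, 4.5, 2.5, 2.5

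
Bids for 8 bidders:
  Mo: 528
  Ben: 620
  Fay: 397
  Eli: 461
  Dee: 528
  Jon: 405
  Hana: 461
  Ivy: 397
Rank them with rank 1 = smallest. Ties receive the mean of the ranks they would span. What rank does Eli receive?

Sorted (ascending): 397, 397, 405, 461, 461, 528, 528, 620
The 2 values of 397 occupy positions 1–2 → average rank (1+2)/2 = 1.5.
The 2 values of 461 occupy positions 4–5 → average rank (4+5)/2 = 4.5.
The 2 values of 528 occupy positions 6–7 → average rank (6+7)/2 = 6.5.
Eli has value 461 → rank 4.5.

4.5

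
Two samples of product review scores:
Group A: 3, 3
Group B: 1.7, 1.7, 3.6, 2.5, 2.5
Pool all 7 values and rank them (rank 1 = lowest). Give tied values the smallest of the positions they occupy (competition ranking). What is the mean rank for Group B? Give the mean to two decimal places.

Sorted (ascending): 1.7, 1.7, 2.5, 2.5, 3, 3, 3.6
The 2 values of 1.7 occupy positions 1–2 → each gets rank 1.
The 2 values of 2.5 occupy positions 3–4 → each gets rank 3.
The 2 values of 3 occupy positions 5–6 → each gets rank 5.
Group B values → pooled ranks: 1.7→1, 1.7→1, 3.6→7, 2.5→3, 2.5→3
Mean rank = (1 + 1 + 7 + 3 + 3) / 5 = 3.00

3.00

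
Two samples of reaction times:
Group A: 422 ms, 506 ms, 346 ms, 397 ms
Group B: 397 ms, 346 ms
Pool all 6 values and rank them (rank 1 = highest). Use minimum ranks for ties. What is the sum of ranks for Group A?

11

Sorted (descending): 506, 422, 397, 397, 346, 346
The 2 values of 397 occupy positions 3–4 → each gets rank 3.
The 2 values of 346 occupy positions 5–6 → each gets rank 5.
Group A values → pooled ranks: 422→2, 506→1, 346→5, 397→3
Rank sum = 2 + 1 + 5 + 3 = 11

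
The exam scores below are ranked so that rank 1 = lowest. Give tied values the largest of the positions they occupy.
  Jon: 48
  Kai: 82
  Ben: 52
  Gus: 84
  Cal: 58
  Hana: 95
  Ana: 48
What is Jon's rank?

Sorted (ascending): 48, 48, 52, 58, 82, 84, 95
The 2 values of 48 occupy positions 1–2 → each gets rank 2.
Jon has value 48 → rank 2.

2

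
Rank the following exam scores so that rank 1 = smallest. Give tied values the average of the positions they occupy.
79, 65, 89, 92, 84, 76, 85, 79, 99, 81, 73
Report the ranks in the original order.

4.5, 1, 9, 10, 7, 3, 8, 4.5, 11, 6, 2

Sorted (ascending): 65, 73, 76, 79, 79, 81, 84, 85, 89, 92, 99
The 2 values of 79 occupy positions 4–5 → average rank (4+5)/2 = 4.5.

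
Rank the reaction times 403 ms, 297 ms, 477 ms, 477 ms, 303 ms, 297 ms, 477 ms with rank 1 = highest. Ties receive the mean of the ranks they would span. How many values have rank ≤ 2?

Sorted (descending): 477, 477, 477, 403, 303, 297, 297
The 3 values of 477 occupy positions 1–3 → average rank 2.
The 2 values of 297 occupy positions 6–7 → average rank (6+7)/2 = 6.5.
Ranks ≤ 2: {2, 2, 2} → 3 values.

3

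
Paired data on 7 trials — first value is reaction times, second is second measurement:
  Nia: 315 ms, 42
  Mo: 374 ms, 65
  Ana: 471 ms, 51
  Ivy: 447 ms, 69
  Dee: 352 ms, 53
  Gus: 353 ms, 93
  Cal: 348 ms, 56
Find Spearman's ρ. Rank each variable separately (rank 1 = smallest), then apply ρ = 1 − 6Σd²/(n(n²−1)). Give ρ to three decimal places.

0.321

Ranks of variable 1: 1, 5, 7, 6, 3, 4, 2
Ranks of variable 2: 1, 5, 2, 6, 3, 7, 4
d = r₁ − r₂: 0, 0, 5, 0, 0, -3, -2
d²: 0, 0, 25, 0, 0, 9, 4; Σd² = 38
ρ = 1 − 6·38/(7·48) = 1 − 228/336 = 0.321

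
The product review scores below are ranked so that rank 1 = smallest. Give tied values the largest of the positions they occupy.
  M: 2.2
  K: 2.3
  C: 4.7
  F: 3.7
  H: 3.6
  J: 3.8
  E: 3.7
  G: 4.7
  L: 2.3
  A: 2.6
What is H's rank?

5

Sorted (ascending): 2.2, 2.3, 2.3, 2.6, 3.6, 3.7, 3.7, 3.8, 4.7, 4.7
The 2 values of 2.3 occupy positions 2–3 → each gets rank 3.
The 2 values of 3.7 occupy positions 6–7 → each gets rank 7.
The 2 values of 4.7 occupy positions 9–10 → each gets rank 10.
H has value 3.6 → rank 5.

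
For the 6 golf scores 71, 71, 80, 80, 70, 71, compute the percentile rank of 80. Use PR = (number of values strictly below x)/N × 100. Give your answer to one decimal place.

66.7

N = 6.
Strictly below 80: 4. Equal to 80: 2.
PR = 4/6 × 100 = 66.7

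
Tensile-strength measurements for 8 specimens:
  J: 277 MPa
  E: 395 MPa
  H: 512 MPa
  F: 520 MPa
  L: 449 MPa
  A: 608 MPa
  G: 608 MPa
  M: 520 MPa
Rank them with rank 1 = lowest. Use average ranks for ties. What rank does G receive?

Sorted (ascending): 277, 395, 449, 512, 520, 520, 608, 608
The 2 values of 520 occupy positions 5–6 → average rank (5+6)/2 = 5.5.
The 2 values of 608 occupy positions 7–8 → average rank (7+8)/2 = 7.5.
G has value 608 MPa → rank 7.5.

7.5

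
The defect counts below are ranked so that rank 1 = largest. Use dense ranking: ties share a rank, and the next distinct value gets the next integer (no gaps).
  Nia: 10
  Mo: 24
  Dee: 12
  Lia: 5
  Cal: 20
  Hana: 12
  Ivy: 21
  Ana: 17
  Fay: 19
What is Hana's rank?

Sorted (descending): 24, 21, 20, 19, 17, 12, 12, 10, 5
The 2 values of 12 share dense rank 6.
Remaining distinct values take the next consecutive integers.
Hana has value 12 → rank 6.

6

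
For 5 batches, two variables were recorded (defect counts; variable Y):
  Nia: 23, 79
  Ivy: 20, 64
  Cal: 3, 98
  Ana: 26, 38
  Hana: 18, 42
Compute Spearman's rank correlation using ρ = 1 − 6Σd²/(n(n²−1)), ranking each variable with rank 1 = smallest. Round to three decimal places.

-0.600

Ranks of variable 1: 4, 3, 1, 5, 2
Ranks of variable 2: 4, 3, 5, 1, 2
d = r₁ − r₂: 0, 0, -4, 4, 0
d²: 0, 0, 16, 16, 0; Σd² = 32
ρ = 1 − 6·32/(5·24) = 1 − 192/120 = -0.600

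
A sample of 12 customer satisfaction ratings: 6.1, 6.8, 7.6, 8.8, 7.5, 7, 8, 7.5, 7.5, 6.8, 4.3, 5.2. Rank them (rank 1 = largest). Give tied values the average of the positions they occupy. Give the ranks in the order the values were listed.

10, 8.5, 3, 1, 5, 7, 2, 5, 5, 8.5, 12, 11

Sorted (descending): 8.8, 8, 7.6, 7.5, 7.5, 7.5, 7, 6.8, 6.8, 6.1, 5.2, 4.3
The 3 values of 7.5 occupy positions 4–6 → average rank 5.
The 2 values of 6.8 occupy positions 8–9 → average rank (8+9)/2 = 8.5.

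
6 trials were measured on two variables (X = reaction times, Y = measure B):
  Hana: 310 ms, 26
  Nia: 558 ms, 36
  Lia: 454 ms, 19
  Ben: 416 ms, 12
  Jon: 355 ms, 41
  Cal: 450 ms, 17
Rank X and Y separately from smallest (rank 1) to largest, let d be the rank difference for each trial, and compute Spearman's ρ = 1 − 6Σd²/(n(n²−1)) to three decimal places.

-0.086

Ranks of variable 1: 1, 6, 5, 3, 2, 4
Ranks of variable 2: 4, 5, 3, 1, 6, 2
d = r₁ − r₂: -3, 1, 2, 2, -4, 2
d²: 9, 1, 4, 4, 16, 4; Σd² = 38
ρ = 1 − 6·38/(6·35) = 1 − 228/210 = -0.086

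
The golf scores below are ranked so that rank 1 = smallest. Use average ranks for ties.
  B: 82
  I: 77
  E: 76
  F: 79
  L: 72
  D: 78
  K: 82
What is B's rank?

6.5

Sorted (ascending): 72, 76, 77, 78, 79, 82, 82
The 2 values of 82 occupy positions 6–7 → average rank (6+7)/2 = 6.5.
B has value 82 → rank 6.5.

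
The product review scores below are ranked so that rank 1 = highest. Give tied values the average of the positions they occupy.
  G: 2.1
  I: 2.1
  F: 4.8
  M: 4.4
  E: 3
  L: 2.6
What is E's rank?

3

Sorted (descending): 4.8, 4.4, 3, 2.6, 2.1, 2.1
The 2 values of 2.1 occupy positions 5–6 → average rank (5+6)/2 = 5.5.
E has value 3 → rank 3.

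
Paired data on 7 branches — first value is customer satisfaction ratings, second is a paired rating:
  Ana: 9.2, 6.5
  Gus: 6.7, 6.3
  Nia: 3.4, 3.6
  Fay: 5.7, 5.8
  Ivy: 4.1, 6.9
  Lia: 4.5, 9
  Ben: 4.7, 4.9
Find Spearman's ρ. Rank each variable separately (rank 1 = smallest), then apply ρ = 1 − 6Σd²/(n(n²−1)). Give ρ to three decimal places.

0.143

Ranks of variable 1: 7, 6, 1, 5, 2, 3, 4
Ranks of variable 2: 5, 4, 1, 3, 6, 7, 2
d = r₁ − r₂: 2, 2, 0, 2, -4, -4, 2
d²: 4, 4, 0, 4, 16, 16, 4; Σd² = 48
ρ = 1 − 6·48/(7·48) = 1 − 288/336 = 0.143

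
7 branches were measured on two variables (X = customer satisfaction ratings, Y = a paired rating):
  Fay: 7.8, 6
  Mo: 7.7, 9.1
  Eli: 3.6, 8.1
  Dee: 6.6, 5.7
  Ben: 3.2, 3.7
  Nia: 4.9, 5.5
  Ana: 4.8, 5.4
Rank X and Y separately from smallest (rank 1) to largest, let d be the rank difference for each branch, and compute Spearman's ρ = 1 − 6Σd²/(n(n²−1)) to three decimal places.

0.571

Ranks of variable 1: 7, 6, 2, 5, 1, 4, 3
Ranks of variable 2: 5, 7, 6, 4, 1, 3, 2
d = r₁ − r₂: 2, -1, -4, 1, 0, 1, 1
d²: 4, 1, 16, 1, 0, 1, 1; Σd² = 24
ρ = 1 − 6·24/(7·48) = 1 − 144/336 = 0.571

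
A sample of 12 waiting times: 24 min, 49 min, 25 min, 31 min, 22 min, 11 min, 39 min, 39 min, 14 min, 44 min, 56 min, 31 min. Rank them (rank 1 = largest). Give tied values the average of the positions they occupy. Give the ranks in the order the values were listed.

9, 2, 8, 6.5, 10, 12, 4.5, 4.5, 11, 3, 1, 6.5

Sorted (descending): 56, 49, 44, 39, 39, 31, 31, 25, 24, 22, 14, 11
The 2 values of 39 occupy positions 4–5 → average rank (4+5)/2 = 4.5.
The 2 values of 31 occupy positions 6–7 → average rank (6+7)/2 = 6.5.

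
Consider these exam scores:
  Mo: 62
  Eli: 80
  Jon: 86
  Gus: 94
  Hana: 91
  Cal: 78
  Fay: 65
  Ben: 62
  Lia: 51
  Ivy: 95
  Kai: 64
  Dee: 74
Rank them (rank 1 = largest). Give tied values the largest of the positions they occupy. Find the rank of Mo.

Sorted (descending): 95, 94, 91, 86, 80, 78, 74, 65, 64, 62, 62, 51
The 2 values of 62 occupy positions 10–11 → each gets rank 11.
Mo has value 62 → rank 11.

11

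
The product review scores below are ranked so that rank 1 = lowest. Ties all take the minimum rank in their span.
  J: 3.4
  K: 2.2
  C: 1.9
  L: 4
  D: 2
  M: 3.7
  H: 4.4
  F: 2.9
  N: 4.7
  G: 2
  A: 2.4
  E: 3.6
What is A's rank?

Sorted (ascending): 1.9, 2, 2, 2.2, 2.4, 2.9, 3.4, 3.6, 3.7, 4, 4.4, 4.7
The 2 values of 2 occupy positions 2–3 → each gets rank 2.
A has value 2.4 → rank 5.

5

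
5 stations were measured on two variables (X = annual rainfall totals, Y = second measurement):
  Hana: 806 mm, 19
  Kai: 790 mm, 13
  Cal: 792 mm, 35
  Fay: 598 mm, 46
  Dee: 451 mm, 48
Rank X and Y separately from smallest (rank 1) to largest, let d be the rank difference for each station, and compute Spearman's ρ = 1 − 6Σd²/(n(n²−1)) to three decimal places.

-0.700

Ranks of variable 1: 5, 3, 4, 2, 1
Ranks of variable 2: 2, 1, 3, 4, 5
d = r₁ − r₂: 3, 2, 1, -2, -4
d²: 9, 4, 1, 4, 16; Σd² = 34
ρ = 1 − 6·34/(5·24) = 1 − 204/120 = -0.700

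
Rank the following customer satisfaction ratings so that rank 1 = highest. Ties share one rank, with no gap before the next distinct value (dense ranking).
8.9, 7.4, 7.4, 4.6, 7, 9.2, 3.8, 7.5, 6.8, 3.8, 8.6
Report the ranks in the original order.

Sorted (descending): 9.2, 8.9, 8.6, 7.5, 7.4, 7.4, 7, 6.8, 4.6, 3.8, 3.8
The 2 values of 7.4 share dense rank 5.
The 2 values of 3.8 share dense rank 9.
Remaining distinct values take the next consecutive integers.

2, 5, 5, 8, 6, 1, 9, 4, 7, 9, 3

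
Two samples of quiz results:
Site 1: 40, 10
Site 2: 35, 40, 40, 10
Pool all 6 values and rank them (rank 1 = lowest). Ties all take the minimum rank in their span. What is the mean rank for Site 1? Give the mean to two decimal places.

Sorted (ascending): 10, 10, 35, 40, 40, 40
The 2 values of 10 occupy positions 1–2 → each gets rank 1.
The 3 values of 40 occupy positions 4–6 → each gets rank 4.
Site 1 values → pooled ranks: 40→4, 10→1
Mean rank = (4 + 1) / 2 = 2.50

2.50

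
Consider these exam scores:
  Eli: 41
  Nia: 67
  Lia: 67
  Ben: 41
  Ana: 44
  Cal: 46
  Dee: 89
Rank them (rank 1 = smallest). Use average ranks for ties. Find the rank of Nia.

5.5

Sorted (ascending): 41, 41, 44, 46, 67, 67, 89
The 2 values of 41 occupy positions 1–2 → average rank (1+2)/2 = 1.5.
The 2 values of 67 occupy positions 5–6 → average rank (5+6)/2 = 5.5.
Nia has value 67 → rank 5.5.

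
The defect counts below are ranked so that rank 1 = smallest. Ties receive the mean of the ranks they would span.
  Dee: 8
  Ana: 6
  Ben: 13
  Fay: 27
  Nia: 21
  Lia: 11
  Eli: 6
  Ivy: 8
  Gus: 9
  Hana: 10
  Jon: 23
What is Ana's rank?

1.5

Sorted (ascending): 6, 6, 8, 8, 9, 10, 11, 13, 21, 23, 27
The 2 values of 6 occupy positions 1–2 → average rank (1+2)/2 = 1.5.
The 2 values of 8 occupy positions 3–4 → average rank (3+4)/2 = 3.5.
Ana has value 6 → rank 1.5.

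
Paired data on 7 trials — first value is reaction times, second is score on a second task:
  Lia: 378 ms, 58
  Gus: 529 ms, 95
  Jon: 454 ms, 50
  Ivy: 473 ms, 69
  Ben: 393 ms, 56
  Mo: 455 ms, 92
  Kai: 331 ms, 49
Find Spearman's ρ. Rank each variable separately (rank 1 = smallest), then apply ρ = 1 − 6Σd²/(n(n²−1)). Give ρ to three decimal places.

0.821

Ranks of variable 1: 2, 7, 4, 6, 3, 5, 1
Ranks of variable 2: 4, 7, 2, 5, 3, 6, 1
d = r₁ − r₂: -2, 0, 2, 1, 0, -1, 0
d²: 4, 0, 4, 1, 0, 1, 0; Σd² = 10
ρ = 1 − 6·10/(7·48) = 1 − 60/336 = 0.821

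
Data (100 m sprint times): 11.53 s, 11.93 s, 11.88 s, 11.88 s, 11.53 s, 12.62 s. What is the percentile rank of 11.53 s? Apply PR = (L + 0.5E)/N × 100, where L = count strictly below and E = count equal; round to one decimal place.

N = 6.
Strictly below 11.53: 0. Equal to 11.53: 2.
PR = (0 + 0.5·2)/6 × 100 = 16.7

16.7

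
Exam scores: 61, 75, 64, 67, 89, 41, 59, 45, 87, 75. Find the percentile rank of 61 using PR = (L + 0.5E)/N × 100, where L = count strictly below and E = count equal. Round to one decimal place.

35.0

N = 10.
Strictly below 61: 3. Equal to 61: 1.
PR = (3 + 0.5·1)/10 × 100 = 35.0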